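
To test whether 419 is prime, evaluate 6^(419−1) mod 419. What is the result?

1

6^1 ≡ 6 (mod 419)
6^2 ≡ 6^2 = 36 ≡ 36 (mod 419)
6^4 ≡ 36^2 = 1296 ≡ 39 (mod 419)
6^8 ≡ 39^2 = 1521 ≡ 264 (mod 419)
6^16 ≡ 264^2 = 69696 ≡ 142 (mod 419)
6^32 ≡ 142^2 = 20164 ≡ 52 (mod 419)
6^64 ≡ 52^2 = 2704 ≡ 190 (mod 419)
6^128 ≡ 190^2 = 36100 ≡ 66 (mod 419)
6^256 ≡ 66^2 = 4356 ≡ 166 (mod 419)
418 = 256 + 128 + 32 + 2 in binary powers of 2.
So 6^418 ≡ 166 · 66 · 52 · 36 ≡ 1 (mod 419).
Since the result is 1, base 6 gives no evidence that 419 is composite.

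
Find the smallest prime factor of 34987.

34987 is odd.
Digit sum 31, not divisible by 3.
Ends in 7: not divisible by 5.
7: 34987 = 7·4998 + 1
11: 34987 = 11·3180 + 7
13: 34987 = 13·2691 + 4
17: 34987 = 17·2058 + 1
19: 34987 = 19·1841 + 8
23: 34987 = 23·1521 + 4
29: 34987 = 29·1206 + 13
31: 34987 = 31·1128 + 19
37: 34987 = 37·945 + 22
41: 34987 = 41·853 + 14
43: 34987 = 43·813 + 28
47: 34987 = 47·744 + 19
53: 34987 = 53·660 + 7
59: 34987 = 59·593

59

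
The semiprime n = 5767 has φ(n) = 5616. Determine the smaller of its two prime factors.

φ(n) = (p−1)(q−1) = n − (p+q) + 1, so p + q = 5767 − 5616 + 1 = 152.
p and q are the roots of t² − 152t + 5767 = 0.
Discriminant: 152² − 4·5767 = 23104 − 23068 = 36; √36 = 6.
q = (152 − 6)/2 = 73, p = (152 + 6)/2 = 79.
Check: 73 · 79 = 5767.

73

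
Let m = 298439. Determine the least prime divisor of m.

29

298439 is odd.
Digit sum 35, not divisible by 3.
Ends in 9: not divisible by 5.
7: 298439 = 7·42634 + 1
11: 298439 = 11·27130 + 9
13: 298439 = 13·22956 + 11
17: 298439 = 17·17555 + 4
19: 298439 = 19·15707 + 6
23: 298439 = 23·12975 + 14
29: 298439 = 29·10291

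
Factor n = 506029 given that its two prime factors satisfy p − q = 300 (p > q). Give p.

Since p = q + 300, we have 506029 = q(q + 300), so q² + 300q − 506029 = 0.
Discriminant: 300² + 4·506029 = 90000 + 2024116 = 2114116; √2114116 = 1454.
q = (−300 + 1454)/2 = 577, and p = q + 300 = 877.
Check: 577 · 877 = 506029.

877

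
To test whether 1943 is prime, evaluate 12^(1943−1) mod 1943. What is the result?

927

12^1 ≡ 12 (mod 1943)
12^2 ≡ 12^2 = 144 ≡ 144 (mod 1943)
12^4 ≡ 144^2 = 20736 ≡ 1306 (mod 1943)
12^8 ≡ 1306^2 = 1705636 ≡ 1625 (mod 1943)
12^16 ≡ 1625^2 = 2640625 ≡ 88 (mod 1943)
12^32 ≡ 88^2 = 7744 ≡ 1915 (mod 1943)
12^64 ≡ 1915^2 = 3667225 ≡ 784 (mod 1943)
12^128 ≡ 784^2 = 614656 ≡ 668 (mod 1943)
12^256 ≡ 668^2 = 446224 ≡ 1277 (mod 1943)
12^512 ≡ 1277^2 = 1630729 ≡ 552 (mod 1943)
12^1024 ≡ 552^2 = 304704 ≡ 1596 (mod 1943)
1942 = 1024 + 512 + 256 + 128 + 16 + 4 + 2 in binary powers of 2.
So 12^1942 ≡ 1596 · 552 · 1277 · 668 · 88 · 1306 · 144 ≡ 927 (mod 1943).
Since 927 ≠ 1, base 12 is a Fermat witness: 1943 is composite.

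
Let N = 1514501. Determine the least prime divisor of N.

71

1514501 is odd.
Digit sum 17, not divisible by 3.
Ends in 1: not divisible by 5.
7: 1514501 = 7·216357 + 2
11: 1514501 = 11·137681 + 10
13: 1514501 = 13·116500 + 1
17: 1514501 = 17·89088 + 5
19: 1514501 = 19·79710 + 11
23: 1514501 = 23·65847 + 20
29: 1514501 = 29·52224 + 5
31: 1514501 = 31·48854 + 27
37: 1514501 = 37·40932 + 17
41: 1514501 = 41·36939 + 2
43: 1514501 = 43·35220 + 41
47: 1514501 = 47·32223 + 20
53: 1514501 = 53·28575 + 26
59: 1514501 = 59·25669 + 30
61: 1514501 = 61·24827 + 54
67: 1514501 = 67·22604 + 33
71: 1514501 = 71·21331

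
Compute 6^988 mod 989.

6^1 ≡ 6 (mod 989)
6^2 ≡ 6^2 = 36 ≡ 36 (mod 989)
6^4 ≡ 36^2 = 1296 ≡ 307 (mod 989)
6^8 ≡ 307^2 = 94249 ≡ 294 (mod 989)
6^16 ≡ 294^2 = 86436 ≡ 393 (mod 989)
6^32 ≡ 393^2 = 154449 ≡ 165 (mod 989)
6^64 ≡ 165^2 = 27225 ≡ 522 (mod 989)
6^128 ≡ 522^2 = 272484 ≡ 509 (mod 989)
6^256 ≡ 509^2 = 259081 ≡ 952 (mod 989)
6^512 ≡ 952^2 = 906304 ≡ 380 (mod 989)
988 = 512 + 256 + 128 + 64 + 16 + 8 + 4 in binary powers of 2.
So 6^988 ≡ 380 · 952 · 509 · 522 · 393 · 294 · 307 ≡ 522 (mod 989).
Since 522 ≠ 1, base 6 is a Fermat witness: 989 is composite.

522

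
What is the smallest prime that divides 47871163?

47871163 is odd.
Digit sum 37, not divisible by 3.
Ends in 3: not divisible by 5.
7: 47871163 = 7·6838737 + 4
11: 47871163 = 11·4351923 + 10
13: 47871163 = 13·3682397 + 2
17: 47871163 = 17·2815950 + 13
19: 47871163 = 19·2519534 + 17
23: 47871163 = 23·2081354 + 21
29: 47871163 = 29·1650729 + 22
31: 47871163 = 31·1544231 + 2
37: 47871163 = 37·1293815 + 8
41: 47871163 = 41·1167589 + 14
43: 47871163 = 43·1113282 + 37
47: 47871163 = 47·1018535 + 18
53: 47871163 = 53·903229 + 26
59: 47871163 = 59·811375 + 38
61: 47871163 = 61·784773 + 10
67: 47871163 = 67·714494 + 65
71: 47871163 = 71·674241 + 52
73: 47871163 = 73·655769 + 26
79: 47871163 = 79·605964 + 7
83: 47871163 = 83·576761

83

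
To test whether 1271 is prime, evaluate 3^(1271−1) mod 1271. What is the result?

3^1 ≡ 3 (mod 1271)
3^2 ≡ 3^2 = 9 ≡ 9 (mod 1271)
3^4 ≡ 9^2 = 81 ≡ 81 (mod 1271)
3^8 ≡ 81^2 = 6561 ≡ 206 (mod 1271)
3^16 ≡ 206^2 = 42436 ≡ 493 (mod 1271)
3^32 ≡ 493^2 = 243049 ≡ 288 (mod 1271)
3^64 ≡ 288^2 = 82944 ≡ 329 (mod 1271)
3^128 ≡ 329^2 = 108241 ≡ 206 (mod 1271)
3^256 ≡ 206^2 = 42436 ≡ 493 (mod 1271)
3^512 ≡ 493^2 = 243049 ≡ 288 (mod 1271)
3^1024 ≡ 288^2 = 82944 ≡ 329 (mod 1271)
1270 = 1024 + 128 + 64 + 32 + 16 + 4 + 2 in binary powers of 2.
So 3^1270 ≡ 329 · 206 · 329 · 288 · 493 · 81 · 9 ≡ 893 (mod 1271).
Since 893 ≠ 1, base 3 is a Fermat witness: 1271 is composite.

893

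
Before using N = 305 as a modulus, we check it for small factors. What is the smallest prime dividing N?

305 is odd.
Digit sum 8, not divisible by 3.
Ends in 5: divisible by 5.

5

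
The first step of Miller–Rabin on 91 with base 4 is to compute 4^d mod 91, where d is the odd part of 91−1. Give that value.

91 − 1 = 90 = 2^1 · 45, so d = 45.
4^1 ≡ 4 (mod 91)
4^2 ≡ 4^2 = 16 ≡ 16 (mod 91)
4^4 ≡ 16^2 = 256 ≡ 74 (mod 91)
4^8 ≡ 74^2 = 5476 ≡ 16 (mod 91)
4^16 ≡ 16^2 = 256 ≡ 74 (mod 91)
4^32 ≡ 74^2 = 5476 ≡ 16 (mod 91)
45 = 32 + 8 + 4 + 1 in binary powers of 2.
So 4^45 ≡ 16 · 16 · 74 · 4 ≡ 64 (mod 91).
Squaring chain: 64; never reaches −1, so base 4 is a Miller–Rabin witness that 91 is composite.

64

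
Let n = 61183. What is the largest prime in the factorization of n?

61

61183 = 17 · 3599
3599 = 59 · 61
61 is prime.
So 61183 = 17 · 59 · 61; the largest prime factor is 61.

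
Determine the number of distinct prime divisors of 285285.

285285 = 3 · 95095
95095 = 5 · 19019
19019 = 7 · 2717
2717 = 11 · 247
247 = 13 · 19
285285 = 3 · 5 · 7 · 11 · 13 · 19, which has 6 distinct prime factors.

6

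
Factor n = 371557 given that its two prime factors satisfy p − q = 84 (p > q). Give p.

653

Since p = q + 84, we have 371557 = q(q + 84), so q² + 84q − 371557 = 0.
Discriminant: 84² + 4·371557 = 7056 + 1486228 = 1493284; √1493284 = 1222.
q = (−84 + 1222)/2 = 569, and p = q + 84 = 653.
Check: 569 · 653 = 371557.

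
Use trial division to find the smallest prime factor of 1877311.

71

1877311 is odd.
Digit sum 28, not divisible by 3.
Ends in 1: not divisible by 5.
7: 1877311 = 7·268187 + 2
11: 1877311 = 11·170664 + 7
13: 1877311 = 13·144408 + 7
17: 1877311 = 17·110430 + 1
19: 1877311 = 19·98805 + 16
23: 1877311 = 23·81622 + 5
29: 1877311 = 29·64734 + 25
31: 1877311 = 31·60558 + 13
37: 1877311 = 37·50738 + 5
41: 1877311 = 41·45788 + 3
43: 1877311 = 43·43658 + 17
47: 1877311 = 47·39942 + 37
53: 1877311 = 53·35420 + 51
59: 1877311 = 59·31818 + 49
61: 1877311 = 61·30775 + 36
67: 1877311 = 67·28019 + 38
71: 1877311 = 71·26441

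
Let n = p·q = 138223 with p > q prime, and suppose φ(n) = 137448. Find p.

φ(n) = (p−1)(q−1) = n − (p+q) + 1, so p + q = 138223 − 137448 + 1 = 776.
p and q are the roots of t² − 776t + 138223 = 0.
Discriminant: 776² − 4·138223 = 602176 − 552892 = 49284; √49284 = 222.
q = (776 − 222)/2 = 277, p = (776 + 222)/2 = 499.
Check: 277 · 499 = 138223.

499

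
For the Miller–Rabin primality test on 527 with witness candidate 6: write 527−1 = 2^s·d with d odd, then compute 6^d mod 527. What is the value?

150

527 − 1 = 526 = 2^1 · 263, so d = 263.
6^1 ≡ 6 (mod 527)
6^2 ≡ 6^2 = 36 ≡ 36 (mod 527)
6^4 ≡ 36^2 = 1296 ≡ 242 (mod 527)
6^8 ≡ 242^2 = 58564 ≡ 67 (mod 527)
6^16 ≡ 67^2 = 4489 ≡ 273 (mod 527)
6^32 ≡ 273^2 = 74529 ≡ 222 (mod 527)
6^64 ≡ 222^2 = 49284 ≡ 273 (mod 527)
6^128 ≡ 273^2 = 74529 ≡ 222 (mod 527)
6^256 ≡ 222^2 = 49284 ≡ 273 (mod 527)
263 = 256 + 4 + 2 + 1 in binary powers of 2.
So 6^263 ≡ 273 · 242 · 36 · 6 ≡ 150 (mod 527).
Squaring chain: 150; never reaches −1, so base 6 is a Miller–Rabin witness that 527 is composite.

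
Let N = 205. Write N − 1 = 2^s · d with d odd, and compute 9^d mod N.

205 − 1 = 204 = 2^2 · 51, so d = 51.
9^1 ≡ 9 (mod 205)
9^2 ≡ 9^2 = 81 ≡ 81 (mod 205)
9^4 ≡ 81^2 = 6561 ≡ 1 (mod 205)
9^8 ≡ 1^2 = 1 ≡ 1 (mod 205)
9^16 ≡ 1^2 = 1 ≡ 1 (mod 205)
9^32 ≡ 1^2 = 1 ≡ 1 (mod 205)
51 = 32 + 16 + 2 + 1 in binary powers of 2.
So 9^51 ≡ 1 · 1 · 81 · 9 ≡ 114 (mod 205).
Squaring chain: 114 → 81; never reaches −1, so base 9 is a Miller–Rabin witness that 205 is composite.

114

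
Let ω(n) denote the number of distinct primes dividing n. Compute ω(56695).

4

56695 = 5 · 11339
11339 = 17 · 667
667 = 23 · 29
56695 = 5 · 17 · 23 · 29, which has 4 distinct prime factors.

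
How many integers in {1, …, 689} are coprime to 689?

Factor: 689 = 13 · 53.
φ(689) = (13−1) · (53−1) = 12 · 52 = 624.

624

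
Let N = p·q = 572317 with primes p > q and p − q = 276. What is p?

Since p = q + 276, we have 572317 = q(q + 276), so q² + 276q − 572317 = 0.
Discriminant: 276² + 4·572317 = 76176 + 2289268 = 2365444; √2365444 = 1538.
q = (−276 + 1538)/2 = 631, and p = q + 276 = 907.
Check: 631 · 907 = 572317.

907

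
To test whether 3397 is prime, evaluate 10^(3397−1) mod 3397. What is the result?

10^1 ≡ 10 (mod 3397)
10^2 ≡ 10^2 = 100 ≡ 100 (mod 3397)
10^4 ≡ 100^2 = 10000 ≡ 3206 (mod 3397)
10^8 ≡ 3206^2 = 10278436 ≡ 2511 (mod 3397)
10^16 ≡ 2511^2 = 6305121 ≡ 289 (mod 3397)
10^32 ≡ 289^2 = 83521 ≡ 1993 (mod 3397)
10^64 ≡ 1993^2 = 3972049 ≡ 956 (mod 3397)
10^128 ≡ 956^2 = 913936 ≡ 143 (mod 3397)
10^256 ≡ 143^2 = 20449 ≡ 67 (mod 3397)
10^512 ≡ 67^2 = 4489 ≡ 1092 (mod 3397)
10^1024 ≡ 1092^2 = 1192464 ≡ 117 (mod 3397)
10^2048 ≡ 117^2 = 13689 ≡ 101 (mod 3397)
3396 = 2048 + 1024 + 256 + 64 + 4 in binary powers of 2.
So 10^3396 ≡ 101 · 117 · 67 · 956 · 3206 ≡ 3370 (mod 3397).
Since 3370 ≠ 1, base 10 is a Fermat witness: 3397 is composite.

3370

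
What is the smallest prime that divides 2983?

2983 is odd.
Digit sum 22, not divisible by 3.
Ends in 3: not divisible by 5.
7: 2983 = 7·426 + 1
11: 2983 = 11·271 + 2
13: 2983 = 13·229 + 6
17: 2983 = 17·175 + 8
19: 2983 = 19·157

19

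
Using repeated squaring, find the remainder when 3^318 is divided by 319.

5

3^1 ≡ 3 (mod 319)
3^2 ≡ 3^2 = 9 ≡ 9 (mod 319)
3^4 ≡ 9^2 = 81 ≡ 81 (mod 319)
3^8 ≡ 81^2 = 6561 ≡ 181 (mod 319)
3^16 ≡ 181^2 = 32761 ≡ 223 (mod 319)
3^32 ≡ 223^2 = 49729 ≡ 284 (mod 319)
3^64 ≡ 284^2 = 80656 ≡ 268 (mod 319)
3^128 ≡ 268^2 = 71824 ≡ 49 (mod 319)
3^256 ≡ 49^2 = 2401 ≡ 168 (mod 319)
318 = 256 + 32 + 16 + 8 + 4 + 2 in binary powers of 2.
So 3^318 ≡ 168 · 284 · 223 · 181 · 81 · 9 ≡ 5 (mod 319).
Since 5 ≠ 1, base 3 is a Fermat witness: 319 is composite.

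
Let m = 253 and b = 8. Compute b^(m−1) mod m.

8^1 ≡ 8 (mod 253)
8^2 ≡ 8^2 = 64 ≡ 64 (mod 253)
8^4 ≡ 64^2 = 4096 ≡ 48 (mod 253)
8^8 ≡ 48^2 = 2304 ≡ 27 (mod 253)
8^16 ≡ 27^2 = 729 ≡ 223 (mod 253)
8^32 ≡ 223^2 = 49729 ≡ 141 (mod 253)
8^64 ≡ 141^2 = 19881 ≡ 147 (mod 253)
8^128 ≡ 147^2 = 21609 ≡ 104 (mod 253)
252 = 128 + 64 + 32 + 16 + 8 + 4 in binary powers of 2.
So 8^252 ≡ 104 · 147 · 141 · 223 · 27 · 48 ≡ 141 (mod 253).
Since 141 ≠ 1, base 8 is a Fermat witness: 253 is composite.

141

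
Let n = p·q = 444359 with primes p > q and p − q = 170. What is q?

587

Since p = q + 170, we have 444359 = q(q + 170), so q² + 170q − 444359 = 0.
Discriminant: 170² + 4·444359 = 28900 + 1777436 = 1806336; √1806336 = 1344.
q = (−170 + 1344)/2 = 587, and p = q + 170 = 757.
Check: 587 · 757 = 444359.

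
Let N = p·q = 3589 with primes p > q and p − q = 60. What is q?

Since p = q + 60, we have 3589 = q(q + 60), so q² + 60q − 3589 = 0.
Discriminant: 60² + 4·3589 = 3600 + 14356 = 17956; √17956 = 134.
q = (−60 + 134)/2 = 37, and p = q + 60 = 97.
Check: 37 · 97 = 3589.

37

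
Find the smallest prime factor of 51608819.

83

51608819 is odd.
Digit sum 38, not divisible by 3.
Ends in 9: not divisible by 5.
7: 51608819 = 7·7372688 + 3
11: 51608819 = 11·4691710 + 9
13: 51608819 = 13·3969909 + 2
17: 51608819 = 17·3035812 + 15
19: 51608819 = 19·2716253 + 12
23: 51608819 = 23·2243861 + 16
29: 51608819 = 29·1779614 + 13
31: 51608819 = 31·1664800 + 19
37: 51608819 = 37·1394832 + 35
41: 51608819 = 41·1258751 + 28
43: 51608819 = 43·1200205 + 4
47: 51608819 = 47·1098059 + 46
53: 51608819 = 53·973751 + 16
59: 51608819 = 59·874725 + 44
61: 51608819 = 61·846046 + 13
67: 51608819 = 67·770280 + 59
71: 51608819 = 71·726884 + 55
73: 51608819 = 73·706970 + 9
79: 51608819 = 79·653276 + 15
83: 51608819 = 83·621793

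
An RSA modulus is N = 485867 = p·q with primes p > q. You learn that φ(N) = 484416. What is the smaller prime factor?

φ(n) = (p−1)(q−1) = n − (p+q) + 1, so p + q = 485867 − 484416 + 1 = 1452.
p and q are the roots of t² − 1452t + 485867 = 0.
Discriminant: 1452² − 4·485867 = 2108304 − 1943468 = 164836; √164836 = 406.
q = (1452 − 406)/2 = 523, p = (1452 + 406)/2 = 929.
Check: 523 · 929 = 485867.

523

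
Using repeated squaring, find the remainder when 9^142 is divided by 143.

9^1 ≡ 9 (mod 143)
9^2 ≡ 9^2 = 81 ≡ 81 (mod 143)
9^4 ≡ 81^2 = 6561 ≡ 126 (mod 143)
9^8 ≡ 126^2 = 15876 ≡ 3 (mod 143)
9^16 ≡ 3^2 = 9 ≡ 9 (mod 143)
9^32 ≡ 9^2 = 81 ≡ 81 (mod 143)
9^64 ≡ 81^2 = 6561 ≡ 126 (mod 143)
9^128 ≡ 126^2 = 15876 ≡ 3 (mod 143)
142 = 128 + 8 + 4 + 2 in binary powers of 2.
So 9^142 ≡ 3 · 3 · 126 · 81 ≡ 48 (mod 143).
Since 48 ≠ 1, base 9 is a Fermat witness: 143 is composite.

48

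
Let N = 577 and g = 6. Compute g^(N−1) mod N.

1

6^1 ≡ 6 (mod 577)
6^2 ≡ 6^2 = 36 ≡ 36 (mod 577)
6^4 ≡ 36^2 = 1296 ≡ 142 (mod 577)
6^8 ≡ 142^2 = 20164 ≡ 546 (mod 577)
6^16 ≡ 546^2 = 298116 ≡ 384 (mod 577)
6^32 ≡ 384^2 = 147456 ≡ 321 (mod 577)
6^64 ≡ 321^2 = 103041 ≡ 335 (mod 577)
6^128 ≡ 335^2 = 112225 ≡ 287 (mod 577)
6^256 ≡ 287^2 = 82369 ≡ 435 (mod 577)
6^512 ≡ 435^2 = 189225 ≡ 546 (mod 577)
576 = 512 + 64 in binary powers of 2.
So 6^576 ≡ 546 · 335 ≡ 1 (mod 577).
Since the result is 1, base 6 gives no evidence that 577 is composite.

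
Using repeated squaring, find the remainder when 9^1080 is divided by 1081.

679

9^1 ≡ 9 (mod 1081)
9^2 ≡ 9^2 = 81 ≡ 81 (mod 1081)
9^4 ≡ 81^2 = 6561 ≡ 75 (mod 1081)
9^8 ≡ 75^2 = 5625 ≡ 220 (mod 1081)
9^16 ≡ 220^2 = 48400 ≡ 836 (mod 1081)
9^32 ≡ 836^2 = 698896 ≡ 570 (mod 1081)
9^64 ≡ 570^2 = 324900 ≡ 600 (mod 1081)
9^128 ≡ 600^2 = 360000 ≡ 27 (mod 1081)
9^256 ≡ 27^2 = 729 ≡ 729 (mod 1081)
9^512 ≡ 729^2 = 531441 ≡ 670 (mod 1081)
9^1024 ≡ 670^2 = 448900 ≡ 285 (mod 1081)
1080 = 1024 + 32 + 16 + 8 in binary powers of 2.
So 9^1080 ≡ 285 · 570 · 836 · 220 ≡ 679 (mod 1081).
Since 679 ≠ 1, base 9 is a Fermat witness: 1081 is composite.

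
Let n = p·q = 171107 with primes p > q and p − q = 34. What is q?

Since p = q + 34, we have 171107 = q(q + 34), so q² + 34q − 171107 = 0.
Discriminant: 34² + 4·171107 = 1156 + 684428 = 685584; √685584 = 828.
q = (−34 + 828)/2 = 397, and p = q + 34 = 431.
Check: 397 · 431 = 171107.

397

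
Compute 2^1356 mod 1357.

997

2^1 ≡ 2 (mod 1357)
2^2 ≡ 2^2 = 4 ≡ 4 (mod 1357)
2^4 ≡ 4^2 = 16 ≡ 16 (mod 1357)
2^8 ≡ 16^2 = 256 ≡ 256 (mod 1357)
2^16 ≡ 256^2 = 65536 ≡ 400 (mod 1357)
2^32 ≡ 400^2 = 160000 ≡ 1231 (mod 1357)
2^64 ≡ 1231^2 = 1515361 ≡ 949 (mod 1357)
2^128 ≡ 949^2 = 900601 ≡ 910 (mod 1357)
2^256 ≡ 910^2 = 828100 ≡ 330 (mod 1357)
2^512 ≡ 330^2 = 108900 ≡ 340 (mod 1357)
2^1024 ≡ 340^2 = 115600 ≡ 255 (mod 1357)
1356 = 1024 + 256 + 64 + 8 + 4 in binary powers of 2.
So 2^1356 ≡ 255 · 330 · 949 · 256 · 16 ≡ 997 (mod 1357).
Since 997 ≠ 1, base 2 is a Fermat witness: 1357 is composite.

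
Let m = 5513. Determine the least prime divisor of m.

5513 is odd.
Digit sum 14, not divisible by 3.
Ends in 3: not divisible by 5.
7: 5513 = 7·787 + 4
11: 5513 = 11·501 + 2
13: 5513 = 13·424 + 1
17: 5513 = 17·324 + 5
19: 5513 = 19·290 + 3
23: 5513 = 23·239 + 16
29: 5513 = 29·190 + 3
31: 5513 = 31·177 + 26
37: 5513 = 37·149

37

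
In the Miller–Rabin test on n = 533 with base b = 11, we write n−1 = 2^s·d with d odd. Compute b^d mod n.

89

533 − 1 = 532 = 2^2 · 133, so d = 133.
11^1 ≡ 11 (mod 533)
11^2 ≡ 11^2 = 121 ≡ 121 (mod 533)
11^4 ≡ 121^2 = 14641 ≡ 250 (mod 533)
11^8 ≡ 250^2 = 62500 ≡ 139 (mod 533)
11^16 ≡ 139^2 = 19321 ≡ 133 (mod 533)
11^32 ≡ 133^2 = 17689 ≡ 100 (mod 533)
11^64 ≡ 100^2 = 10000 ≡ 406 (mod 533)
11^128 ≡ 406^2 = 164836 ≡ 139 (mod 533)
133 = 128 + 4 + 1 in binary powers of 2.
So 11^133 ≡ 139 · 250 · 11 ≡ 89 (mod 533).
Squaring chain: 89 → 459; never reaches −1, so base 11 is a Miller–Rabin witness that 533 is composite.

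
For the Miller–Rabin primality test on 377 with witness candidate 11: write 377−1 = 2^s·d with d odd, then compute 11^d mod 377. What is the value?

305

377 − 1 = 376 = 2^3 · 47, so d = 47.
11^1 ≡ 11 (mod 377)
11^2 ≡ 11^2 = 121 ≡ 121 (mod 377)
11^4 ≡ 121^2 = 14641 ≡ 315 (mod 377)
11^8 ≡ 315^2 = 99225 ≡ 74 (mod 377)
11^16 ≡ 74^2 = 5476 ≡ 198 (mod 377)
11^32 ≡ 198^2 = 39204 ≡ 373 (mod 377)
47 = 32 + 8 + 4 + 2 + 1 in binary powers of 2.
So 11^47 ≡ 373 · 74 · 315 · 121 · 11 ≡ 305 (mod 377).
Squaring chain: 305 → 283 → 165; never reaches −1, so base 11 is a Miller–Rabin witness that 377 is composite.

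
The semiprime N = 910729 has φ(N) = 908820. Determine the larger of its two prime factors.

φ(n) = (p−1)(q−1) = n − (p+q) + 1, so p + q = 910729 − 908820 + 1 = 1910.
p and q are the roots of t² − 1910t + 910729 = 0.
Discriminant: 1910² − 4·910729 = 3648100 − 3642916 = 5184; √5184 = 72.
q = (1910 − 72)/2 = 919, p = (1910 + 72)/2 = 991.
Check: 919 · 991 = 910729.

991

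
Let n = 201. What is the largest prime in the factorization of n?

67

201 = 3 · 67
67 is prime.
So 201 = 3 · 67; the largest prime factor is 67.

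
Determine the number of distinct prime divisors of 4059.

4059 = 3^2 · 451
451 = 11 · 41
4059 = 3^2 · 11 · 41, which has 3 distinct prime factors.

3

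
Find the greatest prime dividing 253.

253 = 11 · 23
23 is prime.
So 253 = 11 · 23; the largest prime factor is 23.

23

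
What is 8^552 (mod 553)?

22

8^1 ≡ 8 (mod 553)
8^2 ≡ 8^2 = 64 ≡ 64 (mod 553)
8^4 ≡ 64^2 = 4096 ≡ 225 (mod 553)
8^8 ≡ 225^2 = 50625 ≡ 302 (mod 553)
8^16 ≡ 302^2 = 91204 ≡ 512 (mod 553)
8^32 ≡ 512^2 = 262144 ≡ 22 (mod 553)
8^64 ≡ 22^2 = 484 ≡ 484 (mod 553)
8^128 ≡ 484^2 = 234256 ≡ 337 (mod 553)
8^256 ≡ 337^2 = 113569 ≡ 204 (mod 553)
8^512 ≡ 204^2 = 41616 ≡ 141 (mod 553)
552 = 512 + 32 + 8 in binary powers of 2.
So 8^552 ≡ 141 · 22 · 302 ≡ 22 (mod 553).
Since 22 ≠ 1, base 8 is a Fermat witness: 553 is composite.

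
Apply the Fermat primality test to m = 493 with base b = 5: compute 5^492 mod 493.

344

5^1 ≡ 5 (mod 493)
5^2 ≡ 5^2 = 25 ≡ 25 (mod 493)
5^4 ≡ 25^2 = 625 ≡ 132 (mod 493)
5^8 ≡ 132^2 = 17424 ≡ 169 (mod 493)
5^16 ≡ 169^2 = 28561 ≡ 460 (mod 493)
5^32 ≡ 460^2 = 211600 ≡ 103 (mod 493)
5^64 ≡ 103^2 = 10609 ≡ 256 (mod 493)
5^128 ≡ 256^2 = 65536 ≡ 460 (mod 493)
5^256 ≡ 460^2 = 211600 ≡ 103 (mod 493)
492 = 256 + 128 + 64 + 32 + 8 + 4 in binary powers of 2.
So 5^492 ≡ 103 · 460 · 256 · 103 · 169 · 132 ≡ 344 (mod 493).
Since 344 ≠ 1, base 5 is a Fermat witness: 493 is composite.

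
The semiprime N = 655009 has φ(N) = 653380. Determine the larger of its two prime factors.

φ(n) = (p−1)(q−1) = n − (p+q) + 1, so p + q = 655009 − 653380 + 1 = 1630.
p and q are the roots of t² − 1630t + 655009 = 0.
Discriminant: 1630² − 4·655009 = 2656900 − 2620036 = 36864; √36864 = 192.
q = (1630 − 192)/2 = 719, p = (1630 + 192)/2 = 911.
Check: 719 · 911 = 655009.

911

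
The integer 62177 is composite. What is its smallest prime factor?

97

62177 is odd.
Digit sum 23, not divisible by 3.
Ends in 7: not divisible by 5.
7: 62177 = 7·8882 + 3
11: 62177 = 11·5652 + 5
13: 62177 = 13·4782 + 11
17: 62177 = 17·3657 + 8
19: 62177 = 19·3272 + 9
23: 62177 = 23·2703 + 8
29: 62177 = 29·2144 + 1
31: 62177 = 31·2005 + 22
37: 62177 = 37·1680 + 17
41: 62177 = 41·1516 + 21
43: 62177 = 43·1445 + 42
47: 62177 = 47·1322 + 43
53: 62177 = 53·1173 + 8
59: 62177 = 59·1053 + 50
61: 62177 = 61·1019 + 18
67: 62177 = 67·928 + 1
71: 62177 = 71·875 + 52
73: 62177 = 73·851 + 54
79: 62177 = 79·787 + 4
83: 62177 = 83·749 + 10
89: 62177 = 89·698 + 55
97: 62177 = 97·641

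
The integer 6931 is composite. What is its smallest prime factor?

29

6931 is odd.
Digit sum 19, not divisible by 3.
Ends in 1: not divisible by 5.
7: 6931 = 7·990 + 1
11: 6931 = 11·630 + 1
13: 6931 = 13·533 + 2
17: 6931 = 17·407 + 12
19: 6931 = 19·364 + 15
23: 6931 = 23·301 + 8
29: 6931 = 29·239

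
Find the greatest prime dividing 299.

299 = 13 · 23
23 is prime.
So 299 = 13 · 23; the largest prime factor is 23.

23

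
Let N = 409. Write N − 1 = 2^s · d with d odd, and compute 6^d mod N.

409 − 1 = 408 = 2^3 · 51, so d = 51.
6^1 ≡ 6 (mod 409)
6^2 ≡ 6^2 = 36 ≡ 36 (mod 409)
6^4 ≡ 36^2 = 1296 ≡ 69 (mod 409)
6^8 ≡ 69^2 = 4761 ≡ 262 (mod 409)
6^16 ≡ 262^2 = 68644 ≡ 341 (mod 409)
6^32 ≡ 341^2 = 116281 ≡ 125 (mod 409)
51 = 32 + 16 + 2 + 1 in binary powers of 2.
So 6^51 ≡ 125 · 341 · 36 · 6 ≡ 1 (mod 409).
Since 6^d ≡ 1 (mod 409), base 6 does not prove 409 composite.

1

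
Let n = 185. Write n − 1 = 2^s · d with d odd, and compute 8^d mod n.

162

185 − 1 = 184 = 2^3 · 23, so d = 23.
8^1 ≡ 8 (mod 185)
8^2 ≡ 8^2 = 64 ≡ 64 (mod 185)
8^4 ≡ 64^2 = 4096 ≡ 26 (mod 185)
8^8 ≡ 26^2 = 676 ≡ 121 (mod 185)
8^16 ≡ 121^2 = 14641 ≡ 26 (mod 185)
23 = 16 + 4 + 2 + 1 in binary powers of 2.
So 8^23 ≡ 26 · 26 · 64 · 8 ≡ 162 (mod 185).
Squaring chain: 162 → 159 → 121; never reaches −1, so base 8 is a Miller–Rabin witness that 185 is composite.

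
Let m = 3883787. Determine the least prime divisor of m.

3883787 is odd.
Digit sum 44, not divisible by 3.
Ends in 7: not divisible by 5.
7: 3883787 = 7·554826 + 5
11: 3883787 = 11·353071 + 6
13: 3883787 = 13·298752 + 11
17: 3883787 = 17·228458 + 1
19: 3883787 = 19·204409 + 16
23: 3883787 = 23·168860 + 7
29: 3883787 = 29·133923 + 20
31: 3883787 = 31·125283 + 14
37: 3883787 = 37·104967 + 8
41: 3883787 = 41·94726 + 21
43: 3883787 = 43·90320 + 27
47: 3883787 = 47·82633 + 36
53: 3883787 = 53·73279

53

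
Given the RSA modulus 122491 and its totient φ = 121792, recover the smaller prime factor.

347

φ(n) = (p−1)(q−1) = n − (p+q) + 1, so p + q = 122491 − 121792 + 1 = 700.
p and q are the roots of t² − 700t + 122491 = 0.
Discriminant: 700² − 4·122491 = 490000 − 489964 = 36; √36 = 6.
q = (700 − 6)/2 = 347, p = (700 + 6)/2 = 353.
Check: 347 · 353 = 122491.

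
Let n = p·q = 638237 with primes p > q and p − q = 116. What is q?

743

Since p = q + 116, we have 638237 = q(q + 116), so q² + 116q − 638237 = 0.
Discriminant: 116² + 4·638237 = 13456 + 2552948 = 2566404; √2566404 = 1602.
q = (−116 + 1602)/2 = 743, and p = q + 116 = 859.
Check: 743 · 859 = 638237.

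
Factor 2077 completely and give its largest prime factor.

2077 = 31 · 67
67 is prime.
So 2077 = 31 · 67; the largest prime factor is 67.

67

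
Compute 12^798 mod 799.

12^1 ≡ 12 (mod 799)
12^2 ≡ 12^2 = 144 ≡ 144 (mod 799)
12^4 ≡ 144^2 = 20736 ≡ 761 (mod 799)
12^8 ≡ 761^2 = 579121 ≡ 645 (mod 799)
12^16 ≡ 645^2 = 416025 ≡ 545 (mod 799)
12^32 ≡ 545^2 = 297025 ≡ 596 (mod 799)
12^64 ≡ 596^2 = 355216 ≡ 460 (mod 799)
12^128 ≡ 460^2 = 211600 ≡ 664 (mod 799)
12^256 ≡ 664^2 = 440896 ≡ 647 (mod 799)
12^512 ≡ 647^2 = 418609 ≡ 732 (mod 799)
798 = 512 + 256 + 16 + 8 + 4 + 2 in binary powers of 2.
So 12^798 ≡ 732 · 647 · 545 · 645 · 761 · 144 ≡ 780 (mod 799).
Since 780 ≠ 1, base 12 is a Fermat witness: 799 is composite.

780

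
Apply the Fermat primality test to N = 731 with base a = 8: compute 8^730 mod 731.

64

8^1 ≡ 8 (mod 731)
8^2 ≡ 8^2 = 64 ≡ 64 (mod 731)
8^4 ≡ 64^2 = 4096 ≡ 441 (mod 731)
8^8 ≡ 441^2 = 194481 ≡ 35 (mod 731)
8^16 ≡ 35^2 = 1225 ≡ 494 (mod 731)
8^32 ≡ 494^2 = 244036 ≡ 613 (mod 731)
8^64 ≡ 613^2 = 375769 ≡ 35 (mod 731)
8^128 ≡ 35^2 = 1225 ≡ 494 (mod 731)
8^256 ≡ 494^2 = 244036 ≡ 613 (mod 731)
8^512 ≡ 613^2 = 375769 ≡ 35 (mod 731)
730 = 512 + 128 + 64 + 16 + 8 + 2 in binary powers of 2.
So 8^730 ≡ 35 · 494 · 35 · 494 · 35 · 64 ≡ 64 (mod 731).
Since 64 ≠ 1, base 8 is a Fermat witness: 731 is composite.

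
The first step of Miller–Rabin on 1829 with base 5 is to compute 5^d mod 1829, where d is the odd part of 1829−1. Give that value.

1829 − 1 = 1828 = 2^2 · 457, so d = 457.
5^1 ≡ 5 (mod 1829)
5^2 ≡ 5^2 = 25 ≡ 25 (mod 1829)
5^4 ≡ 25^2 = 625 ≡ 625 (mod 1829)
5^8 ≡ 625^2 = 390625 ≡ 1048 (mod 1829)
5^16 ≡ 1048^2 = 1098304 ≡ 904 (mod 1829)
5^32 ≡ 904^2 = 817216 ≡ 1482 (mod 1829)
5^64 ≡ 1482^2 = 2196324 ≡ 1524 (mod 1829)
5^128 ≡ 1524^2 = 2322576 ≡ 1575 (mod 1829)
5^256 ≡ 1575^2 = 2480625 ≡ 501 (mod 1829)
457 = 256 + 128 + 64 + 8 + 1 in binary powers of 2.
So 5^457 ≡ 501 · 1575 · 1524 · 1048 · 5 ≡ 1462 (mod 1829).
Squaring chain: 1462 → 1172; never reaches −1, so base 5 is a Miller–Rabin witness that 1829 is composite.

1462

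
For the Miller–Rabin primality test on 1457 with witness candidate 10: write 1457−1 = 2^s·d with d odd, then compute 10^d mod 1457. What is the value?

1457 − 1 = 1456 = 2^4 · 91, so d = 91.
10^1 ≡ 10 (mod 1457)
10^2 ≡ 10^2 = 100 ≡ 100 (mod 1457)
10^4 ≡ 100^2 = 10000 ≡ 1258 (mod 1457)
10^8 ≡ 1258^2 = 1582564 ≡ 262 (mod 1457)
10^16 ≡ 262^2 = 68644 ≡ 165 (mod 1457)
10^32 ≡ 165^2 = 27225 ≡ 999 (mod 1457)
10^64 ≡ 999^2 = 998001 ≡ 1413 (mod 1457)
91 = 64 + 16 + 8 + 2 + 1 in binary powers of 2.
So 10^91 ≡ 1413 · 165 · 262 · 100 · 10 ≡ 785 (mod 1457).
Squaring chain: 785 → 1371 → 111 → 665; never reaches −1, so base 10 is a Miller–Rabin witness that 1457 is composite.

785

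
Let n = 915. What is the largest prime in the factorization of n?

915 = 3 · 305
305 = 5 · 61
61 is prime.
So 915 = 3 · 5 · 61; the largest prime factor is 61.

61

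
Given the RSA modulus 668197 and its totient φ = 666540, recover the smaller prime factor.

691

φ(n) = (p−1)(q−1) = n − (p+q) + 1, so p + q = 668197 − 666540 + 1 = 1658.
p and q are the roots of t² − 1658t + 668197 = 0.
Discriminant: 1658² − 4·668197 = 2748964 − 2672788 = 76176; √76176 = 276.
q = (1658 − 276)/2 = 691, p = (1658 + 276)/2 = 967.
Check: 691 · 967 = 668197.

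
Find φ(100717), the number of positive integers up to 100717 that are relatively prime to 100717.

Factor: 100717 = 23 · 29 · 151.
φ(100717) = (23−1) · (29−1) · (151−1) = 22 · 28 · 150 = 92400.

92400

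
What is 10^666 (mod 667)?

10^1 ≡ 10 (mod 667)
10^2 ≡ 10^2 = 100 ≡ 100 (mod 667)
10^4 ≡ 100^2 = 10000 ≡ 662 (mod 667)
10^8 ≡ 662^2 = 438244 ≡ 25 (mod 667)
10^16 ≡ 25^2 = 625 ≡ 625 (mod 667)
10^32 ≡ 625^2 = 390625 ≡ 430 (mod 667)
10^64 ≡ 430^2 = 184900 ≡ 141 (mod 667)
10^128 ≡ 141^2 = 19881 ≡ 538 (mod 667)
10^256 ≡ 538^2 = 289444 ≡ 633 (mod 667)
10^512 ≡ 633^2 = 400689 ≡ 489 (mod 667)
666 = 512 + 128 + 16 + 8 + 2 in binary powers of 2.
So 10^666 ≡ 489 · 538 · 625 · 25 · 100 ≡ 236 (mod 667).
Since 236 ≠ 1, base 10 is a Fermat witness: 667 is composite.

236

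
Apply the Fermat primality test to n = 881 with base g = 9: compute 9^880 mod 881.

1

9^1 ≡ 9 (mod 881)
9^2 ≡ 9^2 = 81 ≡ 81 (mod 881)
9^4 ≡ 81^2 = 6561 ≡ 394 (mod 881)
9^8 ≡ 394^2 = 155236 ≡ 180 (mod 881)
9^16 ≡ 180^2 = 32400 ≡ 684 (mod 881)
9^32 ≡ 684^2 = 467856 ≡ 45 (mod 881)
9^64 ≡ 45^2 = 2025 ≡ 263 (mod 881)
9^128 ≡ 263^2 = 69169 ≡ 451 (mod 881)
9^256 ≡ 451^2 = 203401 ≡ 771 (mod 881)
9^512 ≡ 771^2 = 594441 ≡ 647 (mod 881)
880 = 512 + 256 + 64 + 32 + 16 in binary powers of 2.
So 9^880 ≡ 647 · 771 · 263 · 45 · 684 ≡ 1 (mod 881).
Since the result is 1, base 9 gives no evidence that 881 is composite.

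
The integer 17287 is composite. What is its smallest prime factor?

59

17287 is odd.
Digit sum 25, not divisible by 3.
Ends in 7: not divisible by 5.
7: 17287 = 7·2469 + 4
11: 17287 = 11·1571 + 6
13: 17287 = 13·1329 + 10
17: 17287 = 17·1016 + 15
19: 17287 = 19·909 + 16
23: 17287 = 23·751 + 14
29: 17287 = 29·596 + 3
31: 17287 = 31·557 + 20
37: 17287 = 37·467 + 8
41: 17287 = 41·421 + 26
43: 17287 = 43·402 + 1
47: 17287 = 47·367 + 38
53: 17287 = 53·326 + 9
59: 17287 = 59·293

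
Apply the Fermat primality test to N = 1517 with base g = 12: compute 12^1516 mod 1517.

12^1 ≡ 12 (mod 1517)
12^2 ≡ 12^2 = 144 ≡ 144 (mod 1517)
12^4 ≡ 144^2 = 20736 ≡ 1015 (mod 1517)
12^8 ≡ 1015^2 = 1030225 ≡ 182 (mod 1517)
12^16 ≡ 182^2 = 33124 ≡ 1267 (mod 1517)
12^32 ≡ 1267^2 = 1605289 ≡ 303 (mod 1517)
12^64 ≡ 303^2 = 91809 ≡ 789 (mod 1517)
12^128 ≡ 789^2 = 622521 ≡ 551 (mod 1517)
12^256 ≡ 551^2 = 303601 ≡ 201 (mod 1517)
12^512 ≡ 201^2 = 40401 ≡ 959 (mod 1517)
12^1024 ≡ 959^2 = 919681 ≡ 379 (mod 1517)
1516 = 1024 + 256 + 128 + 64 + 32 + 8 + 4 in binary powers of 2.
So 12^1516 ≡ 379 · 201 · 551 · 789 · 303 · 182 · 1015 ≡ 127 (mod 1517).
Since 127 ≠ 1, base 12 is a Fermat witness: 1517 is composite.

127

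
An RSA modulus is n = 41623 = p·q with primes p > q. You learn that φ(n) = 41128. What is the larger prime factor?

φ(n) = (p−1)(q−1) = n − (p+q) + 1, so p + q = 41623 − 41128 + 1 = 496.
p and q are the roots of t² − 496t + 41623 = 0.
Discriminant: 496² − 4·41623 = 246016 − 166492 = 79524; √79524 = 282.
q = (496 − 282)/2 = 107, p = (496 + 282)/2 = 389.
Check: 107 · 389 = 41623.

389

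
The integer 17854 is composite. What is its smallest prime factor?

2

17854 is even: 2 divides it.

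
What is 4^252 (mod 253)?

236

4^1 ≡ 4 (mod 253)
4^2 ≡ 4^2 = 16 ≡ 16 (mod 253)
4^4 ≡ 16^2 = 256 ≡ 3 (mod 253)
4^8 ≡ 3^2 = 9 ≡ 9 (mod 253)
4^16 ≡ 9^2 = 81 ≡ 81 (mod 253)
4^32 ≡ 81^2 = 6561 ≡ 236 (mod 253)
4^64 ≡ 236^2 = 55696 ≡ 36 (mod 253)
4^128 ≡ 36^2 = 1296 ≡ 31 (mod 253)
252 = 128 + 64 + 32 + 16 + 8 + 4 in binary powers of 2.
So 4^252 ≡ 31 · 36 · 236 · 81 · 9 · 3 ≡ 236 (mod 253).
Since 236 ≠ 1, base 4 is a Fermat witness: 253 is composite.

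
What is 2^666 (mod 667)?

2^1 ≡ 2 (mod 667)
2^2 ≡ 2^2 = 4 ≡ 4 (mod 667)
2^4 ≡ 4^2 = 16 ≡ 16 (mod 667)
2^8 ≡ 16^2 = 256 ≡ 256 (mod 667)
2^16 ≡ 256^2 = 65536 ≡ 170 (mod 667)
2^32 ≡ 170^2 = 28900 ≡ 219 (mod 667)
2^64 ≡ 219^2 = 47961 ≡ 604 (mod 667)
2^128 ≡ 604^2 = 364816 ≡ 634 (mod 667)
2^256 ≡ 634^2 = 401956 ≡ 422 (mod 667)
2^512 ≡ 422^2 = 178084 ≡ 662 (mod 667)
666 = 512 + 128 + 16 + 8 + 2 in binary powers of 2.
So 2^666 ≡ 662 · 634 · 170 · 256 · 4 ≡ 179 (mod 667).
Since 179 ≠ 1, base 2 is a Fermat witness: 667 is composite.

179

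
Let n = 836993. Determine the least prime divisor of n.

23

836993 is odd.
Digit sum 38, not divisible by 3.
Ends in 3: not divisible by 5.
7: 836993 = 7·119570 + 3
11: 836993 = 11·76090 + 3
13: 836993 = 13·64384 + 1
17: 836993 = 17·49234 + 15
19: 836993 = 19·44052 + 5
23: 836993 = 23·36391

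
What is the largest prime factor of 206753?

206753 = 47 · 4399
4399 = 53 · 83
83 is prime.
So 206753 = 47 · 53 · 83; the largest prime factor is 83.

83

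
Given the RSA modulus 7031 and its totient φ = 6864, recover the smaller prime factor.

79

φ(n) = (p−1)(q−1) = n − (p+q) + 1, so p + q = 7031 − 6864 + 1 = 168.
p and q are the roots of t² − 168t + 7031 = 0.
Discriminant: 168² − 4·7031 = 28224 − 28124 = 100; √100 = 10.
q = (168 − 10)/2 = 79, p = (168 + 10)/2 = 89.
Check: 79 · 89 = 7031.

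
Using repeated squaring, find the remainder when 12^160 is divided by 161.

12^1 ≡ 12 (mod 161)
12^2 ≡ 12^2 = 144 ≡ 144 (mod 161)
12^4 ≡ 144^2 = 20736 ≡ 128 (mod 161)
12^8 ≡ 128^2 = 16384 ≡ 123 (mod 161)
12^16 ≡ 123^2 = 15129 ≡ 156 (mod 161)
12^32 ≡ 156^2 = 24336 ≡ 25 (mod 161)
12^64 ≡ 25^2 = 625 ≡ 142 (mod 161)
12^128 ≡ 142^2 = 20164 ≡ 39 (mod 161)
160 = 128 + 32 in binary powers of 2.
So 12^160 ≡ 39 · 25 ≡ 9 (mod 161).
Since 9 ≠ 1, base 12 is a Fermat witness: 161 is composite.

9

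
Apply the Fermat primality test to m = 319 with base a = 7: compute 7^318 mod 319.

7^1 ≡ 7 (mod 319)
7^2 ≡ 7^2 = 49 ≡ 49 (mod 319)
7^4 ≡ 49^2 = 2401 ≡ 168 (mod 319)
7^8 ≡ 168^2 = 28224 ≡ 152 (mod 319)
7^16 ≡ 152^2 = 23104 ≡ 136 (mod 319)
7^32 ≡ 136^2 = 18496 ≡ 313 (mod 319)
7^64 ≡ 313^2 = 97969 ≡ 36 (mod 319)
7^128 ≡ 36^2 = 1296 ≡ 20 (mod 319)
7^256 ≡ 20^2 = 400 ≡ 81 (mod 319)
318 = 256 + 32 + 16 + 8 + 4 + 2 in binary powers of 2.
So 7^318 ≡ 81 · 313 · 136 · 152 · 168 · 49 ≡ 53 (mod 319).
Since 53 ≠ 1, base 7 is a Fermat witness: 319 is composite.

53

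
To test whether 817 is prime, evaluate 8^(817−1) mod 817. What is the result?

8^1 ≡ 8 (mod 817)
8^2 ≡ 8^2 = 64 ≡ 64 (mod 817)
8^4 ≡ 64^2 = 4096 ≡ 11 (mod 817)
8^8 ≡ 11^2 = 121 ≡ 121 (mod 817)
8^16 ≡ 121^2 = 14641 ≡ 752 (mod 817)
8^32 ≡ 752^2 = 565504 ≡ 140 (mod 817)
8^64 ≡ 140^2 = 19600 ≡ 809 (mod 817)
8^128 ≡ 809^2 = 654481 ≡ 64 (mod 817)
8^256 ≡ 64^2 = 4096 ≡ 11 (mod 817)
8^512 ≡ 11^2 = 121 ≡ 121 (mod 817)
816 = 512 + 256 + 32 + 16 in binary powers of 2.
So 8^816 ≡ 121 · 11 · 140 · 752 ≡ 742 (mod 817).
Since 742 ≠ 1, base 8 is a Fermat witness: 817 is composite.

742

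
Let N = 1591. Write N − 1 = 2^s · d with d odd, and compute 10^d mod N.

1591 − 1 = 1590 = 2^1 · 795, so d = 795.
10^1 ≡ 10 (mod 1591)
10^2 ≡ 10^2 = 100 ≡ 100 (mod 1591)
10^4 ≡ 100^2 = 10000 ≡ 454 (mod 1591)
10^8 ≡ 454^2 = 206116 ≡ 877 (mod 1591)
10^16 ≡ 877^2 = 769129 ≡ 676 (mod 1591)
10^32 ≡ 676^2 = 456976 ≡ 359 (mod 1591)
10^64 ≡ 359^2 = 128881 ≡ 10 (mod 1591)
10^128 ≡ 10^2 = 100 ≡ 100 (mod 1591)
10^256 ≡ 100^2 = 10000 ≡ 454 (mod 1591)
10^512 ≡ 454^2 = 206116 ≡ 877 (mod 1591)
795 = 512 + 256 + 16 + 8 + 2 + 1 in binary powers of 2.
So 10^795 ≡ 877 · 454 · 676 · 877 · 100 · 10 ≡ 778 (mod 1591).
Squaring chain: 778; never reaches −1, so base 10 is a Miller–Rabin witness that 1591 is composite.

778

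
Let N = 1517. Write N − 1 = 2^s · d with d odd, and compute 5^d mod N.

402

1517 − 1 = 1516 = 2^2 · 379, so d = 379.
5^1 ≡ 5 (mod 1517)
5^2 ≡ 5^2 = 25 ≡ 25 (mod 1517)
5^4 ≡ 25^2 = 625 ≡ 625 (mod 1517)
5^8 ≡ 625^2 = 390625 ≡ 756 (mod 1517)
5^16 ≡ 756^2 = 571536 ≡ 1144 (mod 1517)
5^32 ≡ 1144^2 = 1308736 ≡ 1082 (mod 1517)
5^64 ≡ 1082^2 = 1170724 ≡ 1117 (mod 1517)
5^128 ≡ 1117^2 = 1247689 ≡ 715 (mod 1517)
5^256 ≡ 715^2 = 511225 ≡ 1513 (mod 1517)
379 = 256 + 64 + 32 + 16 + 8 + 2 + 1 in binary powers of 2.
So 5^379 ≡ 1513 · 1117 · 1082 · 1144 · 756 · 25 · 5 ≡ 402 (mod 1517).
Squaring chain: 402 → 802; never reaches −1, so base 5 is a Miller–Rabin witness that 1517 is composite.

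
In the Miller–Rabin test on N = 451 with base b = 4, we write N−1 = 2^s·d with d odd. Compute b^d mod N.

451 − 1 = 450 = 2^1 · 225, so d = 225.
4^1 ≡ 4 (mod 451)
4^2 ≡ 4^2 = 16 ≡ 16 (mod 451)
4^4 ≡ 16^2 = 256 ≡ 256 (mod 451)
4^8 ≡ 256^2 = 65536 ≡ 141 (mod 451)
4^16 ≡ 141^2 = 19881 ≡ 37 (mod 451)
4^32 ≡ 37^2 = 1369 ≡ 16 (mod 451)
4^64 ≡ 16^2 = 256 ≡ 256 (mod 451)
4^128 ≡ 256^2 = 65536 ≡ 141 (mod 451)
225 = 128 + 64 + 32 + 1 in binary powers of 2.
So 4^225 ≡ 141 · 256 · 16 · 4 ≡ 122 (mod 451).
Squaring chain: 122; never reaches −1, so base 4 is a Miller–Rabin witness that 451 is composite.

122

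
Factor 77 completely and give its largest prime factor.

77 = 7 · 11
11 is prime.
So 77 = 7 · 11; the largest prime factor is 11.

11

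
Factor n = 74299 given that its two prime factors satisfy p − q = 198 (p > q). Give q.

191

Since p = q + 198, we have 74299 = q(q + 198), so q² + 198q − 74299 = 0.
Discriminant: 198² + 4·74299 = 39204 + 297196 = 336400; √336400 = 580.
q = (−198 + 580)/2 = 191, and p = q + 198 = 389.
Check: 191 · 389 = 74299.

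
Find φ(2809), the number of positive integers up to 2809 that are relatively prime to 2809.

2756

Factor: 2809 = 53^2.
φ(2809) = 53^1·(53−1) = 2756.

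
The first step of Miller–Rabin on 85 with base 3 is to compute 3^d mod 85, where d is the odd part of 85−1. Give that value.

73

85 − 1 = 84 = 2^2 · 21, so d = 21.
3^1 ≡ 3 (mod 85)
3^2 ≡ 3^2 = 9 ≡ 9 (mod 85)
3^4 ≡ 9^2 = 81 ≡ 81 (mod 85)
3^8 ≡ 81^2 = 6561 ≡ 16 (mod 85)
3^16 ≡ 16^2 = 256 ≡ 1 (mod 85)
21 = 16 + 4 + 1 in binary powers of 2.
So 3^21 ≡ 1 · 81 · 3 ≡ 73 (mod 85).
Squaring chain: 73 → 59; never reaches −1, so base 3 is a Miller–Rabin witness that 85 is composite.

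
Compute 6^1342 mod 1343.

6^1 ≡ 6 (mod 1343)
6^2 ≡ 6^2 = 36 ≡ 36 (mod 1343)
6^4 ≡ 36^2 = 1296 ≡ 1296 (mod 1343)
6^8 ≡ 1296^2 = 1679616 ≡ 866 (mod 1343)
6^16 ≡ 866^2 = 749956 ≡ 562 (mod 1343)
6^32 ≡ 562^2 = 315844 ≡ 239 (mod 1343)
6^64 ≡ 239^2 = 57121 ≡ 715 (mod 1343)
6^128 ≡ 715^2 = 511225 ≡ 885 (mod 1343)
6^256 ≡ 885^2 = 783225 ≡ 256 (mod 1343)
6^512 ≡ 256^2 = 65536 ≡ 1072 (mod 1343)
6^1024 ≡ 1072^2 = 1149184 ≡ 919 (mod 1343)
1342 = 1024 + 256 + 32 + 16 + 8 + 4 + 2 in binary powers of 2.
So 6^1342 ≡ 919 · 256 · 239 · 562 · 866 · 1296 · 36 ≡ 9 (mod 1343).
Since 9 ≠ 1, base 6 is a Fermat witness: 1343 is composite.

9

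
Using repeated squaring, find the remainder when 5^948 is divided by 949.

885

5^1 ≡ 5 (mod 949)
5^2 ≡ 5^2 = 25 ≡ 25 (mod 949)
5^4 ≡ 25^2 = 625 ≡ 625 (mod 949)
5^8 ≡ 625^2 = 390625 ≡ 586 (mod 949)
5^16 ≡ 586^2 = 343396 ≡ 807 (mod 949)
5^32 ≡ 807^2 = 651249 ≡ 235 (mod 949)
5^64 ≡ 235^2 = 55225 ≡ 183 (mod 949)
5^128 ≡ 183^2 = 33489 ≡ 274 (mod 949)
5^256 ≡ 274^2 = 75076 ≡ 105 (mod 949)
5^512 ≡ 105^2 = 11025 ≡ 586 (mod 949)
948 = 512 + 256 + 128 + 32 + 16 + 4 in binary powers of 2.
So 5^948 ≡ 586 · 105 · 274 · 235 · 807 · 625 ≡ 885 (mod 949).
Since 885 ≠ 1, base 5 is a Fermat witness: 949 is composite.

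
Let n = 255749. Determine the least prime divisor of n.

13

255749 is odd.
Digit sum 32, not divisible by 3.
Ends in 9: not divisible by 5.
7: 255749 = 7·36535 + 4
11: 255749 = 11·23249 + 10
13: 255749 = 13·19673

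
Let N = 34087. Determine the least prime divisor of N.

89

34087 is odd.
Digit sum 22, not divisible by 3.
Ends in 7: not divisible by 5.
7: 34087 = 7·4869 + 4
11: 34087 = 11·3098 + 9
13: 34087 = 13·2622 + 1
17: 34087 = 17·2005 + 2
19: 34087 = 19·1794 + 1
23: 34087 = 23·1482 + 1
29: 34087 = 29·1175 + 12
31: 34087 = 31·1099 + 18
37: 34087 = 37·921 + 10
41: 34087 = 41·831 + 16
43: 34087 = 43·792 + 31
47: 34087 = 47·725 + 12
53: 34087 = 53·643 + 8
59: 34087 = 59·577 + 44
61: 34087 = 61·558 + 49
67: 34087 = 67·508 + 51
71: 34087 = 71·480 + 7
73: 34087 = 73·466 + 69
79: 34087 = 79·431 + 38
83: 34087 = 83·410 + 57
89: 34087 = 89·383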